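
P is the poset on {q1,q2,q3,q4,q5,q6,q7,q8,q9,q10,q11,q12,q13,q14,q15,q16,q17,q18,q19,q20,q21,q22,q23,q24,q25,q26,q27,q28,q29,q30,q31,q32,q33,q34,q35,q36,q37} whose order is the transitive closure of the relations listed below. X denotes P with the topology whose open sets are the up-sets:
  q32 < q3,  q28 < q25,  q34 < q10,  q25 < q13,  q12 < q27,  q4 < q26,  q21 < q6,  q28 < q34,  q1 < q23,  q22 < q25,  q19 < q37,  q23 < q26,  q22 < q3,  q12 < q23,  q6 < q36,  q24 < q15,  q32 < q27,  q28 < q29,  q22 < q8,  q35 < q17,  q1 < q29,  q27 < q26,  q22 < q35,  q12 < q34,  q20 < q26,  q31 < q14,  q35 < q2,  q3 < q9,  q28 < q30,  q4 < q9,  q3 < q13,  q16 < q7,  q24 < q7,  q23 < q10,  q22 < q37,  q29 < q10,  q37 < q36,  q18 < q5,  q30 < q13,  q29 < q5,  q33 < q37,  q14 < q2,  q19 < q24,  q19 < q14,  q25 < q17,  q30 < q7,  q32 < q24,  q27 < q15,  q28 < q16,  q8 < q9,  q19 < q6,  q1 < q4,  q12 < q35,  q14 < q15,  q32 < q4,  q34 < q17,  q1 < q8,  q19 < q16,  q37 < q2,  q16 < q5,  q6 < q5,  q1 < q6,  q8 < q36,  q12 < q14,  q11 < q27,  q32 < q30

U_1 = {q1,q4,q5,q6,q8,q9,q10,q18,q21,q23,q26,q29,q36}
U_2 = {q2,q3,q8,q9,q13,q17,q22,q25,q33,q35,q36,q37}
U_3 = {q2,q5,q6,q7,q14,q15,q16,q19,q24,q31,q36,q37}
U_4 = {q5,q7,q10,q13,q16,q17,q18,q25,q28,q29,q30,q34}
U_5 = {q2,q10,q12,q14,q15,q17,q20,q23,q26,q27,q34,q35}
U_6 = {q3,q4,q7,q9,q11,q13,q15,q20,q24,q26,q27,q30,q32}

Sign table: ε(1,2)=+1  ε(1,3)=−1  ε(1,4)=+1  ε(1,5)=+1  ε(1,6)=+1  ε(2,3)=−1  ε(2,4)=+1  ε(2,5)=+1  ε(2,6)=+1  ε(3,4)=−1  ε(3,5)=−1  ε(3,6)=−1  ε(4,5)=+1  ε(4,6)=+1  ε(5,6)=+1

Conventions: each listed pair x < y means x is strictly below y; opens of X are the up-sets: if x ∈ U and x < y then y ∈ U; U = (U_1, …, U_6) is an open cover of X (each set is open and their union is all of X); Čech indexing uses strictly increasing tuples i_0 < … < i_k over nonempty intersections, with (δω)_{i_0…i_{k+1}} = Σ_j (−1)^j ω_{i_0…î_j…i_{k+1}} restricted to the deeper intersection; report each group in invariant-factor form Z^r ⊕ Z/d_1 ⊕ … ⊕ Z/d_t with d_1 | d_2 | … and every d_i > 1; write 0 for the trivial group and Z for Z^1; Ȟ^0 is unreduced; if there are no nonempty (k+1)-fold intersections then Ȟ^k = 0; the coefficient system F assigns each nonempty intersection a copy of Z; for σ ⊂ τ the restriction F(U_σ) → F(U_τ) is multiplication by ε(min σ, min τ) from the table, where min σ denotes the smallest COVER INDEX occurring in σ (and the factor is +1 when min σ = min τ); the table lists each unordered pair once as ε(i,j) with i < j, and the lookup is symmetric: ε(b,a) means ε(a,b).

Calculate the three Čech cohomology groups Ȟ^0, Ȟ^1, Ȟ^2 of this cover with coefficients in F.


nerve simplices:
  U12={q8,q9,q36} U13={q5,q6,q36} U14={q5,q10,q18,q29} U15={q10,q23,q26} U16={q4,q9,q26} U23={q2,q36,q37} U24={q13,q17,q25} U25={q2,q17,q35} U26={q3,q9,q13} U34={q5,q7,q16} U35={q2,q14,q15} U36={q7,q15,q24} U45={q10,q17,q34} U46={q7,q13,q30} U56={q15,q20,q26,q27}
  U123={q36} U126={q9} U134={q5} U145={q10} U156={q26} U235={q2} U245={q17} U246={q13} U346={q7} U356={q15}
C dims 6,15,10; δ0: rk 5, SNF 1^5; δ1: rk 10, SNF 1^9·2
degree 0: 6−5−0 = 1 → Ȟ^0 ≅ Z
degree 1: 15−10−5 = 0 → Ȟ^1 ≅ 0
degree 2: 10−0−10 = 0 plus torsion [2] → Ȟ^2 ≅ Z/2

Ȟ^0 ≅ Z,  Ȟ^1 ≅ 0,  Ȟ^2 ≅ Z/2


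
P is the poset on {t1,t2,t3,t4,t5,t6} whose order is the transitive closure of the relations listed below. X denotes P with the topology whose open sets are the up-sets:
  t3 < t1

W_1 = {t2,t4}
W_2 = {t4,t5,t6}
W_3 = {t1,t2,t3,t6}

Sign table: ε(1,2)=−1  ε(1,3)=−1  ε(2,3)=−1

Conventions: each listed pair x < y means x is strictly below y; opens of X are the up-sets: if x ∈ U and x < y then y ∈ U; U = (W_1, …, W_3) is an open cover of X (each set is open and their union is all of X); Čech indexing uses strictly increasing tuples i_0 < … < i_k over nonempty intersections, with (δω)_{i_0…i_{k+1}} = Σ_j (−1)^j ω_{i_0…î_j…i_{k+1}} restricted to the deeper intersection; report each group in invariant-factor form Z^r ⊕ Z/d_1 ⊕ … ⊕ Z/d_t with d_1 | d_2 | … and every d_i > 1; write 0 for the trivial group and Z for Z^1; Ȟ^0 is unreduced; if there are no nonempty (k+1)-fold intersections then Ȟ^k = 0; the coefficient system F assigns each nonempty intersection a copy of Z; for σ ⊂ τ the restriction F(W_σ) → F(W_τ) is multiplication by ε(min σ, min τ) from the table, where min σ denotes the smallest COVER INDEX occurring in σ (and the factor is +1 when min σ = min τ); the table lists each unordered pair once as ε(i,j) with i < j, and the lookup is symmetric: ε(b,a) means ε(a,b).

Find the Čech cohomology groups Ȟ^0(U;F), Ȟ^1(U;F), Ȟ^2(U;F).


nerve of the cover:
  W12={t4} W13={t2} W23={t6}
C dims 3,3; δ0: rk 3, SNF 1^2·2
Ȟ^0 = (3 − 3) − 0 = 0, so Ȟ^0 ≅ 0
Ȟ^1 = (3 − 0) − 3 = 0 plus torsion [2], so Ȟ^1 ≅ Z/2
Ȟ^2 = (0 − 0) − 0 = 0, so Ȟ^2 ≅ 0

Ȟ^0 ≅ 0, Ȟ^1 ≅ Z/2, Ȟ^2 ≅ 0


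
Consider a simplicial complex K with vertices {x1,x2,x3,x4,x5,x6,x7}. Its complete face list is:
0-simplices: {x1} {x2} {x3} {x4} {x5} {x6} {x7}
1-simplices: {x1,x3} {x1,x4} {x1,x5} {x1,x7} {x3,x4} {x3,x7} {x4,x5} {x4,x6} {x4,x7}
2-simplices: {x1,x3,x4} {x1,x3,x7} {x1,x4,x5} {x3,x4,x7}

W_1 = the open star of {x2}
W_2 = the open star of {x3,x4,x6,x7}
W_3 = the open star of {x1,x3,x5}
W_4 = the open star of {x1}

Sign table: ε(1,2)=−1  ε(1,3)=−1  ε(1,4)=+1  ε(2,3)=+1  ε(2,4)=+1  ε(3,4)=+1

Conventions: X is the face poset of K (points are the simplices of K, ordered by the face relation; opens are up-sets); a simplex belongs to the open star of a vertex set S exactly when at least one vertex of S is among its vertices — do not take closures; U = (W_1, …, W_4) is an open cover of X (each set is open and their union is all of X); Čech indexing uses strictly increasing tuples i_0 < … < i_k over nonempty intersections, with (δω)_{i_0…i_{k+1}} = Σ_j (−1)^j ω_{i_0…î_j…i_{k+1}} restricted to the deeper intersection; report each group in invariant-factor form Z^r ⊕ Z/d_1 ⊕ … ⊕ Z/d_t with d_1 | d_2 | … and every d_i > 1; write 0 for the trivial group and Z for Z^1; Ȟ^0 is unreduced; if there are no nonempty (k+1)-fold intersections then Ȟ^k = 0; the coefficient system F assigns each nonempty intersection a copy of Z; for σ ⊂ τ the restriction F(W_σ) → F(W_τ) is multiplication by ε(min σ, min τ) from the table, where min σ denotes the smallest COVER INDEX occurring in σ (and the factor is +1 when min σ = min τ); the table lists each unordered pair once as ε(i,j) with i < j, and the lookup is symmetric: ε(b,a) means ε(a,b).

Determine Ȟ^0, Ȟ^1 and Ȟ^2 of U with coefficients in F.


nonempty intersections:
  W1={{x2}} W2={{x3},{x4},{x6},{x7},{x1,x3},{x1,x4},{x1,x7},{x3,x4},{x3,x7},{x4,x5},{x4,x6},{x4,x7},{x1,x3,x4},{x1,x3,x7},{x1,x4,x5},{x3,x4,x7}} W3={{x1},{x3},{x5},{x1,x3},{x1,x4},{x1,x5},{x1,x7},{x3,x4},{x3,x7},{x4,x5},{x1,x3,x4},{x1,x3,x7},{x1,x4,x5},{x3,x4,x7}} W4={{x1},{x1,x3},{x1,x4},{x1,x5},{x1,x7},{x1,x3,x4},{x1,x3,x7},{x1,x4,x5}}
  W23={{x3},{x1,x3},{x1,x4},{x1,x7},{x3,x4},{x3,x7},{x4,x5},{x1,x3,x4},{x1,x3,x7},{x1,x4,x5},{x3,x4,x7}} W24={{x1,x3},{x1,x4},{x1,x7},{x1,x3,x4},{x1,x3,x7},{x1,x4,x5}} W34={{x1},{x1,x3},{x1,x4},{x1,x5},{x1,x7},{x1,x3,x4},{x1,x3,x7},{x1,x4,x5}}
  W234={{x1,x3},{x1,x4},{x1,x7},{x1,x3,x4},{x1,x3,x7},{x1,x4,x5}}
C dims 4,3,1; δ0: rk 2, SNF 1^2; δ1: rk 1, SNF 1^1
Ȟ^0: (4−2)−0=2 ⇒ Z^2
Ȟ^1: (3−1)−2=0 ⇒ 0
Ȟ^2: (1−0)−1=0 ⇒ 0

Ȟ^0 ≅ Z^2, Ȟ^1 ≅ 0 and Ȟ^2 ≅ 0


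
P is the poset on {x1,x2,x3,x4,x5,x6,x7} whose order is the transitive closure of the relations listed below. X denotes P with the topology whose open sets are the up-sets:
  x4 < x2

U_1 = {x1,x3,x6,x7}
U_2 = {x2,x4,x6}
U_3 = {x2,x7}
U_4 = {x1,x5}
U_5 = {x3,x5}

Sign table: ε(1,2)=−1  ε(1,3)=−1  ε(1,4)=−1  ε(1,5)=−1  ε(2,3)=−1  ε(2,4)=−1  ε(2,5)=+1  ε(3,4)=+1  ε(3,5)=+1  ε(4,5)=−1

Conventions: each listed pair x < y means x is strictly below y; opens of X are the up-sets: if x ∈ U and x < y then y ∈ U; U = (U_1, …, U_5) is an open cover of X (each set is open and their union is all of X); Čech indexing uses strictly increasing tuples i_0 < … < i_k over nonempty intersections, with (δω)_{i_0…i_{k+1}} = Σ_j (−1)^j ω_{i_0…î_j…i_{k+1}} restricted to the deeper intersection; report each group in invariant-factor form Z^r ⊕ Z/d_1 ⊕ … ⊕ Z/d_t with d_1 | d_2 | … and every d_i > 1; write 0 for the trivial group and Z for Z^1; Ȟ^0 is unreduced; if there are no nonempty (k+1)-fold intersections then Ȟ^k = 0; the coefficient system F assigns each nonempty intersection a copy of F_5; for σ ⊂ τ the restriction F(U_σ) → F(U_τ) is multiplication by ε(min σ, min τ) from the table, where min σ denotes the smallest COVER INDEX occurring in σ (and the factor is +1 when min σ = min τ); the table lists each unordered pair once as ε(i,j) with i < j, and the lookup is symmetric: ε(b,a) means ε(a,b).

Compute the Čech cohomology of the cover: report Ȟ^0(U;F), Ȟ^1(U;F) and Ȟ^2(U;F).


cover nerve:
  U12={x6} U13={x7} U14={x1} U15={x3} U23={x2} U45={x5}
C dims 5,6; δ0: rk_F5 5
Ȟ^0: (5−5)−0=0 ⇒ 0
Ȟ^1: (6−0)−5=1 ⇒ Z/5
Ȟ^2: (0−0)−0=0 ⇒ 0

Ȟ^0 ≅ 0, Ȟ^1 ≅ Z/5 and Ȟ^2 ≅ 0


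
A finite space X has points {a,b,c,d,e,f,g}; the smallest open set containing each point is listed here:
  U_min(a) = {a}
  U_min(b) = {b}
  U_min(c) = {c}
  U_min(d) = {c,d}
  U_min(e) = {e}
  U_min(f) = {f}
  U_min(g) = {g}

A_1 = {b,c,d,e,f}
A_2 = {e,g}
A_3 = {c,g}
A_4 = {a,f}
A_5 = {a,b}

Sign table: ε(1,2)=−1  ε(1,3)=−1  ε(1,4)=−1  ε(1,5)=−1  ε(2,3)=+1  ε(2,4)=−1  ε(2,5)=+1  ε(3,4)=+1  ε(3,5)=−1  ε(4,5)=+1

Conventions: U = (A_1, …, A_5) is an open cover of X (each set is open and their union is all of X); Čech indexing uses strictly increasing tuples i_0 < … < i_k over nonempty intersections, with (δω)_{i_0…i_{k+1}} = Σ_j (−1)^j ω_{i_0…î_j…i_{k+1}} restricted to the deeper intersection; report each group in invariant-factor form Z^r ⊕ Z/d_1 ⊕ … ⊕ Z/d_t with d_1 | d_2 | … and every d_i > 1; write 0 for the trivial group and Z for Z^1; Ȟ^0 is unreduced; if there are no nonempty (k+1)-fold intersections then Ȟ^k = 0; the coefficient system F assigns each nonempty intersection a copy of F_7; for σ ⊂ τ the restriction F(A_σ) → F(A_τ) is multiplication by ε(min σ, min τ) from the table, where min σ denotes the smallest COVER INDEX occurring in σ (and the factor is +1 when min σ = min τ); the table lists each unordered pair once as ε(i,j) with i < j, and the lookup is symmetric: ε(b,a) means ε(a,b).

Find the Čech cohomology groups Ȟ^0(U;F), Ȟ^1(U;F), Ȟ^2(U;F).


Ȟ^0 = Z/7, Ȟ^1 = Z/7 ⊕ Z/7 and Ȟ^2 = 0

nonempty overlaps:
  A12={e} A13={c} A14={f} A15={b} A23={g} A45={a}
C dims 5,6; δ0: rk_F7 4
degree 0: 5−4−0 = 1 → Ȟ^0 ≅ Z/7
degree 1: 6−0−4 = 2 → Ȟ^1 ≅ Z/7 ⊕ Z/7
degree 2: 0−0−0 = 0 → Ȟ^2 ≅ 0


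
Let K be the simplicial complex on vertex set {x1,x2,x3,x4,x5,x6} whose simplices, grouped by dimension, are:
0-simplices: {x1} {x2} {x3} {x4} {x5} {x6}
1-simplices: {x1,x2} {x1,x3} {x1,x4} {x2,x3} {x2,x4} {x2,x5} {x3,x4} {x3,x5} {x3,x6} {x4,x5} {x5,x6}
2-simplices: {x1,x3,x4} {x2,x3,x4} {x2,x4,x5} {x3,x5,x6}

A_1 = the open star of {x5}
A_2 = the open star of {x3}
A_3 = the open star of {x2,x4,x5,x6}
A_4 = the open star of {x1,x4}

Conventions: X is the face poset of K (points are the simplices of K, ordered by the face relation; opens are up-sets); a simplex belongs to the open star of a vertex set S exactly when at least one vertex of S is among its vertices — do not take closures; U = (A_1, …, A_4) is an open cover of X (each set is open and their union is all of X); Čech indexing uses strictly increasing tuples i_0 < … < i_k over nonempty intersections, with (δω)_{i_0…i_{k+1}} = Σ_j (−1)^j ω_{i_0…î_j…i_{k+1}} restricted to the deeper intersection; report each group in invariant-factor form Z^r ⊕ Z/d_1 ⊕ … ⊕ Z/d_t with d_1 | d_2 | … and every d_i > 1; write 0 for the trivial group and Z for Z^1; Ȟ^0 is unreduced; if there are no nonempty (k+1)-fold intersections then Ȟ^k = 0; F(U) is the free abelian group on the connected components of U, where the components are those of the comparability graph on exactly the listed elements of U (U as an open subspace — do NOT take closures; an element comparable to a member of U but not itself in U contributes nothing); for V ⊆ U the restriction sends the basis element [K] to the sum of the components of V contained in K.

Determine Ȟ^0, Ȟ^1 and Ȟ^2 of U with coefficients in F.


cover nerve:
  A1={{x5},{x2,x5},{x3,x5},{x4,x5},{x5,x6},{x2,x4,x5},{x3,x5,x6}} A2={{x3},{x1,x3},{x2,x3},{x3,x4},{x3,x5},{x3,x6},{x1,x3,x4},{x2,x3,x4},{x3,x5,x6}} A3={{x2},{x4},{x5},{x6},{x1,x2},{x1,x4},{x2,x3},{x2,x4},{x2,x5},{x3,x4},{x3,x5},{x3,x6},{x4,x5},{x5,x6},{x1,x3,x4},{x2,x3,x4},{x2,x4,x5},{x3,x5,x6}} A4={{x1},{x4},{x1,x2},{x1,x3},{x1,x4},{x2,x4},{x3,x4},{x4,x5},{x1,x3,x4},{x2,x3,x4},{x2,x4,x5}}
  A12={{x3,x5},{x3,x5,x6}} A13={{x5},{x2,x5},{x3,x5},{x4,x5},{x5,x6},{x2,x4,x5},{x3,x5,x6}} A14={{x4,x5},{x2,x4,x5}} A23={{x2,x3},{x3,x4},{x3,x5},{x3,x6},{x1,x3,x4},{x2,x3,x4},{x3,x5,x6}} A24={{x1,x3},{x3,x4},{x1,x3,x4},{x2,x3,x4}} A34={{x4},{x1,x2},{x1,x4},{x2,x4},{x3,x4},{x4,x5},{x1,x3,x4},{x2,x3,x4},{x2,x4,x5}}
  A123={{x3,x5},{x3,x5,x6}} A134={{x4,x5},{x2,x4,x5}} A234={{x3,x4},{x1,x3,x4},{x2,x3,x4}}
components per intersection:
  A1: {{x5},{x2,x5},{x3,x5},{x4,x5},{x5,x6},{x2,x4,x5},{x3,x5,x6}}
  A2: {{x3},{x1,x3},{x2,x3},{x3,x4},{x3,x5},{x3,x6},{x1,x3,x4},{x2,x3,x4},{x3,x5,x6}}
  A3: {{x2},{x4},{x5},{x6},{x1,x2},{x1,x4},{x2,x3},{x2,x4},{x2,x5},{x3,x4},{x3,x5},{x3,x6},{x4,x5},{x5,x6},{x1,x3,x4},{x2,x3,x4},{x2,x4,x5},{x3,x5,x6}}
  A4: {{x1},{x4},{x1,x2},{x1,x3},{x1,x4},{x2,x4},{x3,x4},{x4,x5},{x1,x3,x4},{x2,x3,x4},{x2,x4,x5}}
  A12: {{x3,x5},{x3,x5,x6}}
  A13: {{x5},{x2,x5},{x3,x5},{x4,x5},{x5,x6},{x2,x4,x5},{x3,x5,x6}}
  A14: {{x4,x5},{x2,x4,x5}}
  A23: {{x2,x3},{x3,x4},{x1,x3,x4},{x2,x3,x4}} {{x3,x5},{x3,x6},{x3,x5,x6}}
  A24: {{x1,x3},{x3,x4},{x1,x3,x4},{x2,x3,x4}}
  A34: {{x4},{x1,x4},{x2,x4},{x3,x4},{x4,x5},{x1,x3,x4},{x2,x3,x4},{x2,x4,x5}} {{x1,x2}}
  A123: {{x3,x5},{x3,x5,x6}}
  A134: {{x4,x5},{x2,x4,x5}}
  A234: {{x3,x4},{x1,x3,x4},{x2,x3,x4}}
C dims 4,8,3; δ0: rk 3, SNF 1^3; δ1: rk 3, SNF 1^3
Ȟ^0: (4−3)−0=1 ⇒ Z
Ȟ^1: (8−3)−3=2 ⇒ Z^2
Ȟ^2: (3−0)−3=0 ⇒ 0

Ȟ^0 ≅ Z, Ȟ^1 ≅ Z^2 and Ȟ^2 ≅ 0


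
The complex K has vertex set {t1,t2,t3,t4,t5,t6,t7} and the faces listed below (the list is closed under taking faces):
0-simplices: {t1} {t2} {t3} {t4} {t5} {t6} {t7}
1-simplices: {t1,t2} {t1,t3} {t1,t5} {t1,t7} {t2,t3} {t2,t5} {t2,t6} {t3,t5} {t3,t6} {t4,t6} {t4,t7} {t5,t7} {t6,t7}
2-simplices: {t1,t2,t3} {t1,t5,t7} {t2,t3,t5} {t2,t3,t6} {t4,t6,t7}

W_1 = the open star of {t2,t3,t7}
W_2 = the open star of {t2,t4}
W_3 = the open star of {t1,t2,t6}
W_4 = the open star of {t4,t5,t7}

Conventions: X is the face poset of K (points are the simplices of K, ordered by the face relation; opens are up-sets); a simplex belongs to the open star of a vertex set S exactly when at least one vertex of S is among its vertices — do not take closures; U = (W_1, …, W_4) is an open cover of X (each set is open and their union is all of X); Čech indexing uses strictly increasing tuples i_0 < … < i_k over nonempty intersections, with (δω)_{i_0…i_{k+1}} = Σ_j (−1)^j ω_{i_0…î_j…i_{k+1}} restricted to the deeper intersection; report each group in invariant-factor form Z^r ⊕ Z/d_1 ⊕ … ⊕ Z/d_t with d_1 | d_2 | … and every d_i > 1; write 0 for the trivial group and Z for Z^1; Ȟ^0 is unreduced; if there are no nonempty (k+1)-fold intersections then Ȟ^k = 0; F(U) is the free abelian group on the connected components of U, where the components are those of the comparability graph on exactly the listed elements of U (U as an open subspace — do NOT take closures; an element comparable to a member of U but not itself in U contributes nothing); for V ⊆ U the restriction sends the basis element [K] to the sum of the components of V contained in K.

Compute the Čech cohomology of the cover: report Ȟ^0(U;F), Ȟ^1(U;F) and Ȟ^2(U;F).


Ȟ^0(U;F) ≅ Z, Ȟ^1(U;F) ≅ Z^2 and Ȟ^2(U;F) ≅ 0

nonempty intersections:
  W1={{t2},{t3},{t7},{t1,t2},{t1,t3},{t1,t7},{t2,t3},{t2,t5},{t2,t6},{t3,t5},{t3,t6},{t4,t7},{t5,t7},{t6,t7},{t1,t2,t3},{t1,t5,t7},{t2,t3,t5},{t2,t3,t6},{t4,t6,t7}} W2={{t2},{t4},{t1,t2},{t2,t3},{t2,t5},{t2,t6},{t4,t6},{t4,t7},{t1,t2,t3},{t2,t3,t5},{t2,t3,t6},{t4,t6,t7}} W3={{t1},{t2},{t6},{t1,t2},{t1,t3},{t1,t5},{t1,t7},{t2,t3},{t2,t5},{t2,t6},{t3,t6},{t4,t6},{t6,t7},{t1,t2,t3},{t1,t5,t7},{t2,t3,t5},{t2,t3,t6},{t4,t6,t7}} W4={{t4},{t5},{t7},{t1,t5},{t1,t7},{t2,t5},{t3,t5},{t4,t6},{t4,t7},{t5,t7},{t6,t7},{t1,t5,t7},{t2,t3,t5},{t4,t6,t7}}
  W12={{t2},{t1,t2},{t2,t3},{t2,t5},{t2,t6},{t4,t7},{t1,t2,t3},{t2,t3,t5},{t2,t3,t6},{t4,t6,t7}} W13={{t2},{t1,t2},{t1,t3},{t1,t7},{t2,t3},{t2,t5},{t2,t6},{t3,t6},{t6,t7},{t1,t2,t3},{t1,t5,t7},{t2,t3,t5},{t2,t3,t6},{t4,t6,t7}} W14={{t7},{t1,t7},{t2,t5},{t3,t5},{t4,t7},{t5,t7},{t6,t7},{t1,t5,t7},{t2,t3,t5},{t4,t6,t7}} W23={{t2},{t1,t2},{t2,t3},{t2,t5},{t2,t6},{t4,t6},{t1,t2,t3},{t2,t3,t5},{t2,t3,t6},{t4,t6,t7}} W24={{t4},{t2,t5},{t4,t6},{t4,t7},{t2,t3,t5},{t4,t6,t7}} W34={{t1,t5},{t1,t7},{t2,t5},{t4,t6},{t6,t7},{t1,t5,t7},{t2,t3,t5},{t4,t6,t7}}
  W123={{t2},{t1,t2},{t2,t3},{t2,t5},{t2,t6},{t1,t2,t3},{t2,t3,t5},{t2,t3,t6},{t4,t6,t7}} W124={{t2,t5},{t4,t7},{t2,t3,t5},{t4,t6,t7}} W134={{t1,t7},{t2,t5},{t6,t7},{t1,t5,t7},{t2,t3,t5},{t4,t6,t7}} W234={{t2,t5},{t4,t6},{t2,t3,t5},{t4,t6,t7}}
  W1234={{t2,t5},{t2,t3,t5},{t4,t6,t7}}
components per intersection:
  W1: {{t2},{t3},{t1,t2},{t1,t3},{t2,t3},{t2,t5},{t2,t6},{t3,t5},{t3,t6},{t1,t2,t3},{t2,t3,t5},{t2,t3,t6}} {{t7},{t1,t7},{t4,t7},{t5,t7},{t6,t7},{t1,t5,t7},{t4,t6,t7}}
  W2: {{t2},{t1,t2},{t2,t3},{t2,t5},{t2,t6},{t1,t2,t3},{t2,t3,t5},{t2,t3,t6}} {{t4},{t4,t6},{t4,t7},{t4,t6,t7}}
  W3: {{t1},{t2},{t6},{t1,t2},{t1,t3},{t1,t5},{t1,t7},{t2,t3},{t2,t5},{t2,t6},{t3,t6},{t4,t6},{t6,t7},{t1,t2,t3},{t1,t5,t7},{t2,t3,t5},{t2,t3,t6},{t4,t6,t7}}
  W4: {{t4},{t5},{t7},{t1,t5},{t1,t7},{t2,t5},{t3,t5},{t4,t6},{t4,t7},{t5,t7},{t6,t7},{t1,t5,t7},{t2,t3,t5},{t4,t6,t7}}
  W12: {{t2},{t1,t2},{t2,t3},{t2,t5},{t2,t6},{t1,t2,t3},{t2,t3,t5},{t2,t3,t6}} {{t4,t7},{t4,t6,t7}}
  W13: {{t2},{t1,t2},{t1,t3},{t2,t3},{t2,t5},{t2,t6},{t3,t6},{t1,t2,t3},{t2,t3,t5},{t2,t3,t6}} {{t1,t7},{t1,t5,t7}} {{t6,t7},{t4,t6,t7}}
  W14: {{t7},{t1,t7},{t4,t7},{t5,t7},{t6,t7},{t1,t5,t7},{t4,t6,t7}} {{t2,t5},{t3,t5},{t2,t3,t5}}
  W23: {{t2},{t1,t2},{t2,t3},{t2,t5},{t2,t6},{t1,t2,t3},{t2,t3,t5},{t2,t3,t6}} {{t4,t6},{t4,t6,t7}}
  W24: {{t4},{t4,t6},{t4,t7},{t4,t6,t7}} {{t2,t5},{t2,t3,t5}}
  W34: {{t1,t5},{t1,t7},{t1,t5,t7}} {{t2,t5},{t2,t3,t5}} {{t4,t6},{t6,t7},{t4,t6,t7}}
  W123: {{t2},{t1,t2},{t2,t3},{t2,t5},{t2,t6},{t1,t2,t3},{t2,t3,t5},{t2,t3,t6}} {{t4,t6,t7}}
  W124: {{t2,t5},{t2,t3,t5}} {{t4,t7},{t4,t6,t7}}
  W134: {{t1,t7},{t1,t5,t7}} {{t2,t5},{t2,t3,t5}} {{t6,t7},{t4,t6,t7}}
  W234: {{t2,t5},{t2,t3,t5}} {{t4,t6},{t4,t6,t7}}
  W1234: {{t2,t5},{t2,t3,t5}} {{t4,t6,t7}}
C dims 6,14,9,2; δ0: rk 5, SNF 1^5; δ1: rk 7, SNF 1^7; δ2: rk 2, SNF 1^2
Ȟ^0: (6−5)−0=1 ⇒ Z
Ȟ^1: (14−7)−5=2 ⇒ Z^2
Ȟ^2: (9−2)−7=0 ⇒ 0


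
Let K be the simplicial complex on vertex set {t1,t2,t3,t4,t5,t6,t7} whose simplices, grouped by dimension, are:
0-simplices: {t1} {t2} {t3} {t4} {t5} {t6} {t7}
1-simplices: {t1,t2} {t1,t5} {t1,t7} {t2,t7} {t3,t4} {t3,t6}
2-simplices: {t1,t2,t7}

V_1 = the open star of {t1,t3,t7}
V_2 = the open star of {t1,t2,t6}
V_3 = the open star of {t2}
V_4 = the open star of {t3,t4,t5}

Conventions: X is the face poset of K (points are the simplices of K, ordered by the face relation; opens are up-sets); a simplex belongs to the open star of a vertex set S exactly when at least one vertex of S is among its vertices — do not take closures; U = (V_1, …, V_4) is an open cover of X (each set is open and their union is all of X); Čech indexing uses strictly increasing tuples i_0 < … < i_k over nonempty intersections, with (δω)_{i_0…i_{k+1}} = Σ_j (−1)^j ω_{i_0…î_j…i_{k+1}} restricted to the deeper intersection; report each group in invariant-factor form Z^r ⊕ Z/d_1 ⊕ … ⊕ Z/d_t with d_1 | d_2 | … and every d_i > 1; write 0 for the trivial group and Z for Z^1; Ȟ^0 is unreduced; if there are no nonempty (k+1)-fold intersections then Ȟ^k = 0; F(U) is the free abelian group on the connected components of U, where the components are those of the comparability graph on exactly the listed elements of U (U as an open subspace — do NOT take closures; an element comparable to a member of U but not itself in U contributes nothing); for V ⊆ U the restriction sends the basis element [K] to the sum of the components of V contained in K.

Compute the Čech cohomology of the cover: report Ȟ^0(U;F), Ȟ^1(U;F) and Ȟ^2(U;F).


Ȟ^0 ≅ Z^2,  Ȟ^1 ≅ 0,  Ȟ^2 ≅ 0

nerve of the cover:
  V1={{t1},{t3},{t7},{t1,t2},{t1,t5},{t1,t7},{t2,t7},{t3,t4},{t3,t6},{t1,t2,t7}} V2={{t1},{t2},{t6},{t1,t2},{t1,t5},{t1,t7},{t2,t7},{t3,t6},{t1,t2,t7}} V3={{t2},{t1,t2},{t2,t7},{t1,t2,t7}} V4={{t3},{t4},{t5},{t1,t5},{t3,t4},{t3,t6}}
  V12={{t1},{t1,t2},{t1,t5},{t1,t7},{t2,t7},{t3,t6},{t1,t2,t7}} V13={{t1,t2},{t2,t7},{t1,t2,t7}} V14={{t3},{t1,t5},{t3,t4},{t3,t6}} V23={{t2},{t1,t2},{t2,t7},{t1,t2,t7}} V24={{t1,t5},{t3,t6}}
  V123={{t1,t2},{t2,t7},{t1,t2,t7}} V124={{t1,t5},{t3,t6}}
components per intersection:
  V1: {{t1},{t7},{t1,t2},{t1,t5},{t1,t7},{t2,t7},{t1,t2,t7}} {{t3},{t3,t4},{t3,t6}}
  V2: {{t1},{t2},{t1,t2},{t1,t5},{t1,t7},{t2,t7},{t1,t2,t7}} {{t6},{t3,t6}}
  V3: {{t2},{t1,t2},{t2,t7},{t1,t2,t7}}
  V4: {{t3},{t4},{t3,t4},{t3,t6}} {{t5},{t1,t5}}
  V12: {{t1},{t1,t2},{t1,t5},{t1,t7},{t2,t7},{t1,t2,t7}} {{t3,t6}}
  V13: {{t1,t2},{t2,t7},{t1,t2,t7}}
  V14: {{t3},{t3,t4},{t3,t6}} {{t1,t5}}
  V23: {{t2},{t1,t2},{t2,t7},{t1,t2,t7}}
  V24: {{t1,t5}} {{t3,t6}}
  V123: {{t1,t2},{t2,t7},{t1,t2,t7}}
  V124: {{t1,t5}} {{t3,t6}}
C dims 7,8,3; δ0: rk 5, SNF 1^5; δ1: rk 3, SNF 1^3
Ȟ^0 = (7 − 5) − 0 = 2, so Ȟ^0 ≅ Z^2
Ȟ^1 = (8 − 3) − 5 = 0, so Ȟ^1 ≅ 0
Ȟ^2 = (3 − 0) − 3 = 0, so Ȟ^2 ≅ 0


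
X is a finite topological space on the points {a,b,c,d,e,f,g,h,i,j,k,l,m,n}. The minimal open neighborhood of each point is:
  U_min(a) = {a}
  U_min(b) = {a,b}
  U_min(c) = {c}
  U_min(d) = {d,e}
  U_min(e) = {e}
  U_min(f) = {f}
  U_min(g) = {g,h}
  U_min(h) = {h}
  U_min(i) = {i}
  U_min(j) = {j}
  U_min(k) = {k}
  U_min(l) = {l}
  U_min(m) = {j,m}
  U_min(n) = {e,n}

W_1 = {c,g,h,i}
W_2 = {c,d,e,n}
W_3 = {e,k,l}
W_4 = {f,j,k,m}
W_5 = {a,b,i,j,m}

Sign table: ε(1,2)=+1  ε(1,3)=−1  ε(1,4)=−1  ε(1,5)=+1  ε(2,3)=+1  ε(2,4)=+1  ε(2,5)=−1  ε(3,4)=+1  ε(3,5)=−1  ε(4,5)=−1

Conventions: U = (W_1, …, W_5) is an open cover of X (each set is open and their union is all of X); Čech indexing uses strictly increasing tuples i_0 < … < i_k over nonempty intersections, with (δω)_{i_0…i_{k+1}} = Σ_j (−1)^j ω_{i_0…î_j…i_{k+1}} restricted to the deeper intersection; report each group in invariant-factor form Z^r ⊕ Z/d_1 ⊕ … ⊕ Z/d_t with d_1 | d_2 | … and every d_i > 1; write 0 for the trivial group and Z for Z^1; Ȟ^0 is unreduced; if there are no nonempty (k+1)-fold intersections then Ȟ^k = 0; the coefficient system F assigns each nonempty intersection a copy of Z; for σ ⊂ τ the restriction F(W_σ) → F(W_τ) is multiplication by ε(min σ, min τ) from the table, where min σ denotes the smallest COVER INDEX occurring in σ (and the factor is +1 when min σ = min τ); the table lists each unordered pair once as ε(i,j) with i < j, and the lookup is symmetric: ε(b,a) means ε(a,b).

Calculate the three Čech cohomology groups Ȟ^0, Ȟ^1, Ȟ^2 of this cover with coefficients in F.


Ȟ^0 = 0, Ȟ^1 = Z/2, Ȟ^2 = 0

nonempty overlaps:
  W12={c} W15={i} W23={e} W34={k} W45={j,m}
C dims 5,5; δ0: rk 5, SNF 1^4·2
degree 0: 5−5−0 = 0 → Ȟ^0 ≅ 0
degree 1: 5−0−5 = 0 plus torsion [2] → Ȟ^1 ≅ Z/2
degree 2: 0−0−0 = 0 → Ȟ^2 ≅ 0


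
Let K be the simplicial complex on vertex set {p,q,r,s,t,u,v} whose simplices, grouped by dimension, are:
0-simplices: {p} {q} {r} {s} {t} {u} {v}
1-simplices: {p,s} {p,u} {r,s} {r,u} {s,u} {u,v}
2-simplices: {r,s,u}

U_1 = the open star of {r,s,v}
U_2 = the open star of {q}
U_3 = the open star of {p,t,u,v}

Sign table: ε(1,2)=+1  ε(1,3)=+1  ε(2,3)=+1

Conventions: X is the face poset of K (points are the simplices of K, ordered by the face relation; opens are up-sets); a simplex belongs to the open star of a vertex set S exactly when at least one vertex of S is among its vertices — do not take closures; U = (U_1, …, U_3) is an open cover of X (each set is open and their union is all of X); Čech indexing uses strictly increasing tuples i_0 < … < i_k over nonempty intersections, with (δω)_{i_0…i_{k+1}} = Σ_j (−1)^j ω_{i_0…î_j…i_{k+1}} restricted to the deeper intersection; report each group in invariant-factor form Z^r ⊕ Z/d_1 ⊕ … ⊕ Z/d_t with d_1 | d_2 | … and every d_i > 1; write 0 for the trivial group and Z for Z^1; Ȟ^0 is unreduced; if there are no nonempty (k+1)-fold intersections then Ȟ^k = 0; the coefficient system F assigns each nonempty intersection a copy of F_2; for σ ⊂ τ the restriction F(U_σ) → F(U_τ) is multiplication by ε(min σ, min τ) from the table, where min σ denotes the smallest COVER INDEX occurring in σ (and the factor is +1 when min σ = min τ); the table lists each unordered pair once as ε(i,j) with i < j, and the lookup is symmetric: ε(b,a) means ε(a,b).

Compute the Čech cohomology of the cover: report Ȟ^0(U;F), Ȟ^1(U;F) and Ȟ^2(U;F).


Ȟ^0 = Z/2 ⊕ Z/2, Ȟ^1 = 0 and Ȟ^2 = 0

intersection data:
  U1={{r},{s},{v},{p,s},{r,s},{r,u},{s,u},{u,v},{r,s,u}} U2={{q}} U3={{p},{t},{u},{v},{p,s},{p,u},{r,u},{s,u},{u,v},{r,s,u}}
  U13={{v},{p,s},{r,u},{s,u},{u,v},{r,s,u}}
C dims 3,1; δ0: rk_F2 1
Ȟ^0 = (3 − 1) − 0 = 2, so Ȟ^0 ≅ Z/2 ⊕ Z/2
Ȟ^1 = (1 − 0) − 1 = 0, so Ȟ^1 ≅ 0
Ȟ^2 = (0 − 0) − 0 = 0, so Ȟ^2 ≅ 0


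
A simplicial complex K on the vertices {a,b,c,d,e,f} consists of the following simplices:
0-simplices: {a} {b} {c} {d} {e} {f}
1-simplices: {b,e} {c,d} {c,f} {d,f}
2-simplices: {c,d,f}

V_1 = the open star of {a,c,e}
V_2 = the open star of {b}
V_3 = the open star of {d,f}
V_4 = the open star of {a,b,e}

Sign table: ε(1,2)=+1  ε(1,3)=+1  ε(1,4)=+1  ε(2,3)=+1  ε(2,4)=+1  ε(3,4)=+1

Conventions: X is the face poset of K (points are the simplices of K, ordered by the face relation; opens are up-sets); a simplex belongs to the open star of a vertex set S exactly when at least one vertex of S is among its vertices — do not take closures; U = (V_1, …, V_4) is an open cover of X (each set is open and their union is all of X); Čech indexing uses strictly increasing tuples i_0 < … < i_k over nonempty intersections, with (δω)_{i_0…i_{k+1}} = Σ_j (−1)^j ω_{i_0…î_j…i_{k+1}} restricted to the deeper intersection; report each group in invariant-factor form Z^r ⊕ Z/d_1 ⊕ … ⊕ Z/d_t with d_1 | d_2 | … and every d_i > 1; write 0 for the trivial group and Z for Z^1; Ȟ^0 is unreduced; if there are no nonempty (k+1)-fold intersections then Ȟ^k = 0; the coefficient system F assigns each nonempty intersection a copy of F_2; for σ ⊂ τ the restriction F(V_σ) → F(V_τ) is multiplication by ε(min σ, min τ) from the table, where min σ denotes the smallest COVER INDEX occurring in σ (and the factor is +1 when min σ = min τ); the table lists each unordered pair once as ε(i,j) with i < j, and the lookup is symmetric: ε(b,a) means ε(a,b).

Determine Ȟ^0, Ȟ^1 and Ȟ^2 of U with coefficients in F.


Ȟ^0(U;F) ≅ Z/2, Ȟ^1(U;F) ≅ 0, Ȟ^2(U;F) ≅ 0

cover nerve:
  V1={{a},{c},{e},{b,e},{c,d},{c,f},{c,d,f}} V2={{b},{b,e}} V3={{d},{f},{c,d},{c,f},{d,f},{c,d,f}} V4={{a},{b},{e},{b,e}}
  V12={{b,e}} V13={{c,d},{c,f},{c,d,f}} V14={{a},{e},{b,e}} V24={{b},{b,e}}
  V124={{b,e}}
C dims 4,4,1; δ0: rk_F2 3; δ1: rk_F2 1
Ȟ^0: (4−3)−0=1 ⇒ Z/2
Ȟ^1: (4−1)−3=0 ⇒ 0
Ȟ^2: (1−0)−1=0 ⇒ 0


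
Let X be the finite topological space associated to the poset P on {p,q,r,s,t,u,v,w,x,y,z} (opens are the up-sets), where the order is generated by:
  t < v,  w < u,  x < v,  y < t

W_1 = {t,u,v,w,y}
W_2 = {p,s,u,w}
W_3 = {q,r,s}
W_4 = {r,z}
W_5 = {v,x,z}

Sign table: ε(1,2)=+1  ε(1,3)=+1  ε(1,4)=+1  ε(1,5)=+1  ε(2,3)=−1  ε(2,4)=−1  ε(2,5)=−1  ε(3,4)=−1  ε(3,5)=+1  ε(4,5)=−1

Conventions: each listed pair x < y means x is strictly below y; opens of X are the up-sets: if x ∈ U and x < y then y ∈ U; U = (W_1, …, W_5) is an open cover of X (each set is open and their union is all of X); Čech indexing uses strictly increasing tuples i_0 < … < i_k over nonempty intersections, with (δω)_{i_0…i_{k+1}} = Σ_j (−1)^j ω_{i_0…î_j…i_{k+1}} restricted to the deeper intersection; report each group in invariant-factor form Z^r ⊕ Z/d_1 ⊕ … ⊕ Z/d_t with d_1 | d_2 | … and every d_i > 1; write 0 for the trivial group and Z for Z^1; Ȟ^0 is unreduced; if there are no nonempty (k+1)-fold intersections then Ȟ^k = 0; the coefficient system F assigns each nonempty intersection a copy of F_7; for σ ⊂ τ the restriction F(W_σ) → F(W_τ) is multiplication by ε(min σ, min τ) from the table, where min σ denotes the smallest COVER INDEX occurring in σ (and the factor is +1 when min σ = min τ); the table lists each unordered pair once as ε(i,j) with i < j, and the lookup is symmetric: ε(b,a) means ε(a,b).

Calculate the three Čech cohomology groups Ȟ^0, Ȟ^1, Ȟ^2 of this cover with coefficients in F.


Ȟ^0 = 0, Ȟ^1 = 0 and Ȟ^2 = 0

cover nerve:
  W12={u,w} W15={v} W23={s} W34={r} W45={z}
C dims 5,5; δ0: rk_F7 5
Ȟ^0: (5−5)−0=0 ⇒ 0
Ȟ^1: (5−0)−5=0 ⇒ 0
Ȟ^2: (0−0)−0=0 ⇒ 0


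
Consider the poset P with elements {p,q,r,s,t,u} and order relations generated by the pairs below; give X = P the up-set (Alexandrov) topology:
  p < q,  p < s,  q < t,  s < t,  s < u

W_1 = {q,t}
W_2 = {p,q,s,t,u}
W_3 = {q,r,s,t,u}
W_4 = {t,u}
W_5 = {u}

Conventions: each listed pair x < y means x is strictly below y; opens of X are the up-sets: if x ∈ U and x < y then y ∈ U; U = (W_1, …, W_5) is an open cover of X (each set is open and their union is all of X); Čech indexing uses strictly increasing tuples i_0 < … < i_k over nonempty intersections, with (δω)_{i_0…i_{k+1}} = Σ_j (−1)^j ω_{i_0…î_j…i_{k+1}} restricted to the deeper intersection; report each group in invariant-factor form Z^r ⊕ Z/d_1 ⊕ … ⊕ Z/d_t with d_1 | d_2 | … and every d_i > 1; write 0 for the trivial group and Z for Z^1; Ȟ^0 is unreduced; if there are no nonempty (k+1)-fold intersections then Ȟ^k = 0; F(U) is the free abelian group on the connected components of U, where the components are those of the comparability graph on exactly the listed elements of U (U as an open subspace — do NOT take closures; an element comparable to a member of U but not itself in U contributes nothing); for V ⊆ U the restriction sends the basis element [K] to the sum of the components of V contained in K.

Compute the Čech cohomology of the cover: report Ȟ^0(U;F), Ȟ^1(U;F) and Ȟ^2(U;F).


Ȟ^0 = Z^2, Ȟ^1 = 0 and Ȟ^2 = 0

nerve simplices:
  W12={q,t} W13={q,t} W14={t} W23={q,s,t,u} W24={t,u} W25={u} W34={t,u} W35={u} W45={u}
  W123={q,t} W124={t} W134={t} W234={t,u} W235={u} W245={u} W345={u}
  W1234={t} W2345={u}
components per intersection:
  W1: {q,t}
  W2: {p,q,s,t,u}
  W3: {q,s,t,u} {r}
  W4: {t} {u}
  W5: {u}
  W12: {q,t}
  W13: {q,t}
  W14: {t}
  W23: {q,s,t,u}
  W24: {t} {u}
  W25: {u}
  W34: {t} {u}
  W35: {u}
  W45: {u}
  W123: {q,t}
  W124: {t}
  W134: {t}
  W234: {t} {u}
  W235: {u}
  W245: {u}
  W345: {u}
  W1234: {t}
  W2345: {u}
C dims 7,11,8,2; δ0: rk 5, SNF 1^5; δ1: rk 6, SNF 1^6; δ2: rk 2, SNF 1^2
degree 0: 7−5−0 = 2 → Ȟ^0 ≅ Z^2
degree 1: 11−6−5 = 0 → Ȟ^1 ≅ 0
degree 2: 8−2−6 = 0 → Ȟ^2 ≅ 0


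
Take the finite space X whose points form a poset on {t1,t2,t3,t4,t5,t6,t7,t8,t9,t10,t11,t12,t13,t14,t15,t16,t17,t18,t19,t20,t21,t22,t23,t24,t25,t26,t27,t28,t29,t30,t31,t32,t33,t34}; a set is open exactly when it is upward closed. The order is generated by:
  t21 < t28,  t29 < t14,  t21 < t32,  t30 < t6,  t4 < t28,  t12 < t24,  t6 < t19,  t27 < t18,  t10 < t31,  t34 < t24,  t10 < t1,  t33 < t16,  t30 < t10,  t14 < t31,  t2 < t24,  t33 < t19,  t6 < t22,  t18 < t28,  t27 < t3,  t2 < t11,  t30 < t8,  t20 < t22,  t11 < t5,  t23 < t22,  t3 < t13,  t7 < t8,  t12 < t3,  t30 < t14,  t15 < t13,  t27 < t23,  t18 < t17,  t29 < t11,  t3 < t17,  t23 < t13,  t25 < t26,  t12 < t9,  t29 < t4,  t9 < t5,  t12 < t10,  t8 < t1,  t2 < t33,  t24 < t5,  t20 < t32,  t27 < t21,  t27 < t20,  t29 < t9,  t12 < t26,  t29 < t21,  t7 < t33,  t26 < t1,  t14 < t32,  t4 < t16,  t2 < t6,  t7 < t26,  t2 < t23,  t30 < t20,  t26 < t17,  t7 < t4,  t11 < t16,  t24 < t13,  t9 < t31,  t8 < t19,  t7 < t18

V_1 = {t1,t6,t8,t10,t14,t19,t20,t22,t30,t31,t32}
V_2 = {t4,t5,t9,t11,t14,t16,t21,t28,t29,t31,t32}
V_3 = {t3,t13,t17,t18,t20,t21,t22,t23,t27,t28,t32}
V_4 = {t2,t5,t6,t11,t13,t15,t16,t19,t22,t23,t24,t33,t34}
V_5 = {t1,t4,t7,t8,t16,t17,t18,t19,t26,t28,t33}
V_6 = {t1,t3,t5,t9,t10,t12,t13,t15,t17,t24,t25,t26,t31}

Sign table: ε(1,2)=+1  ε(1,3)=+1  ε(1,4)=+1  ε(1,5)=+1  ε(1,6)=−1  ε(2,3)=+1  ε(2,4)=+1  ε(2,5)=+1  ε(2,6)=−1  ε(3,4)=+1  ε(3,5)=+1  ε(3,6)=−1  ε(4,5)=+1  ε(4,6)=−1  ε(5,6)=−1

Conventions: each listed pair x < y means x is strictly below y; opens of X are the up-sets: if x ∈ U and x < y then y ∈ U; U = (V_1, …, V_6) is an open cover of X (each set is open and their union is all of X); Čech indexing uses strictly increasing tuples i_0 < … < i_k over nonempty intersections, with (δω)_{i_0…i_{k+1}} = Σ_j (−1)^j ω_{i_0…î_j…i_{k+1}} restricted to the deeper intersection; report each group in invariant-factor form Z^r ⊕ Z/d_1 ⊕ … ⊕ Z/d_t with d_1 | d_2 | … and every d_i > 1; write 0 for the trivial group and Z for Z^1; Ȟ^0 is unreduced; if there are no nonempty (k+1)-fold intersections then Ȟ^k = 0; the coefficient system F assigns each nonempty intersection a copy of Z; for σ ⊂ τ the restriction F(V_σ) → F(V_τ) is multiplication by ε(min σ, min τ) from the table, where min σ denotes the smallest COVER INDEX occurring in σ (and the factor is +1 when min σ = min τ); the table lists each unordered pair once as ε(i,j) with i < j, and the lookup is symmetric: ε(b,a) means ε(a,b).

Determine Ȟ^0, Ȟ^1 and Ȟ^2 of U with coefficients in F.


cover nerve:
  V12={t14,t31,t32} V13={t20,t22,t32} V14={t6,t19,t22} V15={t1,t8,t19} V16={t1,t10,t31} V23={t21,t28,t32} V24={t5,t11,t16} V25={t4,t16,t28} V26={t5,t9,t31} V34={t13,t22,t23} V35={t17,t18,t28} V36={t3,t13,t17} V45={t16,t19,t33} V46={t5,t13,t15,t24} V56={t1,t17,t26}
  V123={t32} V126={t31} V134={t22} V145={t19} V156={t1} V235={t28} V245={t16} V246={t5} V346={t13} V356={t17}
C dims 6,15,10; δ0: rk 5, SNF 1^5; δ1: rk 10, SNF 1^9·2
Ȟ^0: (6−5)−0=1 ⇒ Z
Ȟ^1: (15−10)−5=0 ⇒ 0
Ȟ^2: (10−0)−10=0 plus torsion [2] ⇒ Z/2

Ȟ^0(U;F) ≅ Z, Ȟ^1(U;F) ≅ 0, Ȟ^2(U;F) ≅ Z/2


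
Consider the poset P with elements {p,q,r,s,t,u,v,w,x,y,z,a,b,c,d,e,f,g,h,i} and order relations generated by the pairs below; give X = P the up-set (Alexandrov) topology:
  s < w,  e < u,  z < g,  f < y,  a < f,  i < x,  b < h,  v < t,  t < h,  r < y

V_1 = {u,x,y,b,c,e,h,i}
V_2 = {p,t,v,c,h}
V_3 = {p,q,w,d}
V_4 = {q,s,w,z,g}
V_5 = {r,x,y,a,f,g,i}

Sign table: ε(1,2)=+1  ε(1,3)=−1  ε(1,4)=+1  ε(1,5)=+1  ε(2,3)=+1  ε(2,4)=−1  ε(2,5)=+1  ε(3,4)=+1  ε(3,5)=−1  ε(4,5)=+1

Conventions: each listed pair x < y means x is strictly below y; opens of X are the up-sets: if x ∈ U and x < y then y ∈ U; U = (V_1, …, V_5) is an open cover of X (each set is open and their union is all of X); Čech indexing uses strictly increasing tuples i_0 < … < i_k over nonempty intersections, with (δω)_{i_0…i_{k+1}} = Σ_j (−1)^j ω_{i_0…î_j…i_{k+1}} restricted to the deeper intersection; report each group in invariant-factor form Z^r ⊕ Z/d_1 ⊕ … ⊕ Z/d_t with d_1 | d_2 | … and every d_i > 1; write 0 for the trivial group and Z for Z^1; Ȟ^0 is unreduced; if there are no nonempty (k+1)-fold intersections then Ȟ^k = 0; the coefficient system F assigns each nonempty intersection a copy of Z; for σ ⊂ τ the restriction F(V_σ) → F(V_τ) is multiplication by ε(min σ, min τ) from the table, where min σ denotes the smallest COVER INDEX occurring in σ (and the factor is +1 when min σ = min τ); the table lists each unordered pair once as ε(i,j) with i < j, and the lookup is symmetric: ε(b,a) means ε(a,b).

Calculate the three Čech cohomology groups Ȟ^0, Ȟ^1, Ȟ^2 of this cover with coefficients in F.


nonempty intersections:
  V12={c,h} V15={x,y,i} V23={p} V34={q,w} V45={g}
C dims 5,5; δ0: rk 4, SNF 1^4
Ȟ^0: (5−4)−0=1 ⇒ Z
Ȟ^1: (5−0)−4=1 ⇒ Z
Ȟ^2: (0−0)−0=0 ⇒ 0

Ȟ^0 = Z,  Ȟ^1 = Z,  Ȟ^2 = 0


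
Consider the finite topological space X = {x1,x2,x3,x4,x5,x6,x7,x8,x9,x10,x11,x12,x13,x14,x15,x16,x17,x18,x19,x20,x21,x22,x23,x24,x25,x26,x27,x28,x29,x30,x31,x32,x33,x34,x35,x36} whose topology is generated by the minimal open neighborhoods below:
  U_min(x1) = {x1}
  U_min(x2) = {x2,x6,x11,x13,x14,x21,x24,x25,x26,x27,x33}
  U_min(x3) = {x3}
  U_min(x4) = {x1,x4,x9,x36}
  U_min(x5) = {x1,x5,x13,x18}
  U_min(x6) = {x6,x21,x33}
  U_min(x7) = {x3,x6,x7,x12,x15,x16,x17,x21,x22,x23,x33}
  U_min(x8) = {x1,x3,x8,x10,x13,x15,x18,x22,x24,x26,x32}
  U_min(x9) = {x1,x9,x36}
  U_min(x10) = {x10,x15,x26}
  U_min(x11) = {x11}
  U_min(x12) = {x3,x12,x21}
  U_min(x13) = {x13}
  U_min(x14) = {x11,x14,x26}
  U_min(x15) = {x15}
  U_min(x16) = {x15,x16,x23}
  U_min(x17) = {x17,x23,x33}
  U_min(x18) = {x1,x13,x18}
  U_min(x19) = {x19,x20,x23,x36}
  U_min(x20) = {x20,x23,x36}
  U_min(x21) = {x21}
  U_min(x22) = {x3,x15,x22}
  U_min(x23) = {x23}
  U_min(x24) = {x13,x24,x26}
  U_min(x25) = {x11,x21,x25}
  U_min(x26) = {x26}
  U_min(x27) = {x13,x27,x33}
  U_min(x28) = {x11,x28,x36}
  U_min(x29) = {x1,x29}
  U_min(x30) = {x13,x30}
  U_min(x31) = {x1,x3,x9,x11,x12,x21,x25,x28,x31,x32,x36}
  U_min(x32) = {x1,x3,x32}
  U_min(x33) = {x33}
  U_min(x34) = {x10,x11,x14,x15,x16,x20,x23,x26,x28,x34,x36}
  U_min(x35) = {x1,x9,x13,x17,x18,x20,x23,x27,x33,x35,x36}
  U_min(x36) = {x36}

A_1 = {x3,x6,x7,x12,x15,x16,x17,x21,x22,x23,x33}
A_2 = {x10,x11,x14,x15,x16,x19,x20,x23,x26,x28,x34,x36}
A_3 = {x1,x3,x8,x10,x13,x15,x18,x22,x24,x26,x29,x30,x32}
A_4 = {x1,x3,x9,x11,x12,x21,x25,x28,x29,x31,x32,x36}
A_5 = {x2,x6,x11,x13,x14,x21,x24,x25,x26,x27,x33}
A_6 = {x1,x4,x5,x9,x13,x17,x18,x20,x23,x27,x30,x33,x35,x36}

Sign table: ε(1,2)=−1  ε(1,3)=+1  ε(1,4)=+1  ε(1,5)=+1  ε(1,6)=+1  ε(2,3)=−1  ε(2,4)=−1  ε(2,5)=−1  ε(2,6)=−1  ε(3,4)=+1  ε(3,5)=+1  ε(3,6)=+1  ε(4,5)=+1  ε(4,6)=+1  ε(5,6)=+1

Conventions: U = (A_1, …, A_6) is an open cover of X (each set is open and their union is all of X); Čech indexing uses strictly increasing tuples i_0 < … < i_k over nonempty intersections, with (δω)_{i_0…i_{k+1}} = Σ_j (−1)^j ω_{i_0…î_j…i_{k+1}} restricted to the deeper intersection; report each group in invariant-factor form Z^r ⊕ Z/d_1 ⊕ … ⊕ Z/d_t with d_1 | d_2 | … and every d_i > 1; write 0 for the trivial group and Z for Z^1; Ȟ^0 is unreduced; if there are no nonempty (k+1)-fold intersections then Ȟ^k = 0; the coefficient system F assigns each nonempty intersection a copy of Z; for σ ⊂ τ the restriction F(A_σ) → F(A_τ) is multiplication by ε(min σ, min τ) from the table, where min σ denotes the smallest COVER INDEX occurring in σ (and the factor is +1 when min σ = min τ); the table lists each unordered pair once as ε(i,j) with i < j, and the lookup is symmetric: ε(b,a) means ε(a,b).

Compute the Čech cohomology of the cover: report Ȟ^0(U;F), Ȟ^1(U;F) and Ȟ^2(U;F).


nerve simplices:
  A12={x15,x16,x23} A13={x3,x15,x22} A14={x3,x12,x21} A15={x6,x21,x33} A16={x17,x23,x33} A23={x10,x15,x26} A24={x11,x28,x36} A25={x11,x14,x26} A26={x20,x23,x36} A34={x1,x3,x29,x32} A35={x13,x24,x26} A36={x1,x13,x18,x30} A45={x11,x21,x25} A46={x1,x9,x36} A56={x13,x27,x33}
  A123={x15} A126={x23} A134={x3} A145={x21} A156={x33} A235={x26} A245={x11} A246={x36} A346={x1} A356={x13}
C dims 6,15,10; δ0: rk 5, SNF 1^5; δ1: rk 10, SNF 1^9·2
degree 0: 6−5−0 = 1 → Ȟ^0 ≅ Z
degree 1: 15−10−5 = 0 → Ȟ^1 ≅ 0
degree 2: 10−0−10 = 0 plus torsion [2] → Ȟ^2 ≅ Z/2

Ȟ^0(U;F) ≅ Z, Ȟ^1(U;F) ≅ 0 and Ȟ^2(U;F) ≅ Z/2
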